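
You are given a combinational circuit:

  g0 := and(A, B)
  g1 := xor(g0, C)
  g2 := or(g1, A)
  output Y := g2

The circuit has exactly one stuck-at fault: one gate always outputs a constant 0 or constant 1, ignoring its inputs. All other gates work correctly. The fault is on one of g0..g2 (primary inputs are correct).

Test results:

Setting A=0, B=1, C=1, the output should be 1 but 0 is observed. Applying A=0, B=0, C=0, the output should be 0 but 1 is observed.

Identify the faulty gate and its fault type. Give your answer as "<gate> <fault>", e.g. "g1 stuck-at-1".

Fault-free values for test 1 (A=0, B=1, C=1): g0=0, g1=1, g2=1, giving Y=1. Observed 0.
Test 1: faults giving observed 0 are {g0 stuck-at-1, g1 stuck-at-0, g2 stuck-at-0}.
Test 2 (A=0, B=0, C=0): fault-free g0=0, g1=0, g2=0 → 0; observed 1. Eliminates g1 stuck-at-0, g2 stuck-at-0.
Only g0 stuck-at-1 is consistent with every test.

g0 stuck-at-1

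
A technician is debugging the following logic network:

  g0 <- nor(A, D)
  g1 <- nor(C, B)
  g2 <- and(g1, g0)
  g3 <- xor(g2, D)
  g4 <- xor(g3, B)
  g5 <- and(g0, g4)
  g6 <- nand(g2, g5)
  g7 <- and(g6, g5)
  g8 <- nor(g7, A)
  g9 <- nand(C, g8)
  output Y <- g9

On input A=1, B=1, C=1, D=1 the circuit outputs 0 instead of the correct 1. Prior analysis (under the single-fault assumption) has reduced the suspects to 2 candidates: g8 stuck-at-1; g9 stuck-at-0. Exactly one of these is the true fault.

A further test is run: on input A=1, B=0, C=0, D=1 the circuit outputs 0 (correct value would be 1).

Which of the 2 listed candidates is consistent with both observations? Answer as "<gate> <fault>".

Evaluate each candidate on input A=1, B=0, C=0, D=1:
  g8 stuck-at-1: g0=0, g1=1, g2=0, g3=1, g4=1, g5=0, g6=1, g7=0, g8=1 [stuck-at-1], g9=1 → 1 — eliminated
  g9 stuck-at-0: g0=0, g1=1, g2=0, g3=1, g4=1, g5=0, g6=1, g7=0, g8=0, g9=0 [stuck-at-0] → 0 — matches
Only g9 stuck-at-0 reproduces the observed 0.

g9 stuck-at-0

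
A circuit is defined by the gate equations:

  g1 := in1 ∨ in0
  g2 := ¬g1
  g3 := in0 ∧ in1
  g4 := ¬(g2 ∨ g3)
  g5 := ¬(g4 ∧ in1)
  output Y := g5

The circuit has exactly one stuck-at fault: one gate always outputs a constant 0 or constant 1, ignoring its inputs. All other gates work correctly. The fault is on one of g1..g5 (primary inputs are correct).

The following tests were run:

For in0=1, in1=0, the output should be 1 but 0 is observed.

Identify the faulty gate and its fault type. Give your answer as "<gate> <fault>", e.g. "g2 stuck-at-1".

Fault-free values for test 1 (in0=1, in1=0): g1=1, g2=0, g3=0, g4=1, g5=1, giving Y=1. Observed 0.
Test 1: faults giving observed 0 are {g5 stuck-at-0}.
Only g5 stuck-at-0 is consistent with every test.

g5 stuck-at-0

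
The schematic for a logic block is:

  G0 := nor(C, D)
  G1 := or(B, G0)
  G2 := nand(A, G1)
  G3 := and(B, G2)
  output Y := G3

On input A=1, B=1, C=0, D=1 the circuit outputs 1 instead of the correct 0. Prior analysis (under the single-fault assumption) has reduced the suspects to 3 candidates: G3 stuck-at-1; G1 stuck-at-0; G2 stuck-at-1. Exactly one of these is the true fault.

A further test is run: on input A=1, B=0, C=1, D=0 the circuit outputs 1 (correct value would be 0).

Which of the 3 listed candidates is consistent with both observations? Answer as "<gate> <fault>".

G3 stuck-at-1

Evaluate each candidate on input A=1, B=0, C=1, D=0:
  G3 stuck-at-1: G0=0, G1=0, G2=1, G3=1 [stuck-at-1] → 1 — matches
  G1 stuck-at-0: G0=0, G1=0 [stuck-at-0], G2=1, G3=0 → 0 — eliminated
  G2 stuck-at-1: G0=0, G1=0, G2=1 [stuck-at-1], G3=0 → 0 — eliminated
Only G3 stuck-at-1 reproduces the observed 1.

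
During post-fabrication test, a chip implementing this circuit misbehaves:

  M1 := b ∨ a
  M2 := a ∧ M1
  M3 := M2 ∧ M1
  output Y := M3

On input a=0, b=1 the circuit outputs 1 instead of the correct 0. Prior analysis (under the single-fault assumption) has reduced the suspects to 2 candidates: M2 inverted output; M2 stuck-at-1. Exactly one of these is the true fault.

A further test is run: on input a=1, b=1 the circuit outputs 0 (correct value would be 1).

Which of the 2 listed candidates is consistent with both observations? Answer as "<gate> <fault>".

M2 inverted output

Evaluate each candidate on input a=1, b=1:
  M2 inverted output: M1=1, M2=0 [inverted output], M3=0 → 0 — matches
  M2 stuck-at-1: M1=1, M2=1 [stuck-at-1], M3=1 → 1 — eliminated
Only M2 inverted output reproduces the observed 0.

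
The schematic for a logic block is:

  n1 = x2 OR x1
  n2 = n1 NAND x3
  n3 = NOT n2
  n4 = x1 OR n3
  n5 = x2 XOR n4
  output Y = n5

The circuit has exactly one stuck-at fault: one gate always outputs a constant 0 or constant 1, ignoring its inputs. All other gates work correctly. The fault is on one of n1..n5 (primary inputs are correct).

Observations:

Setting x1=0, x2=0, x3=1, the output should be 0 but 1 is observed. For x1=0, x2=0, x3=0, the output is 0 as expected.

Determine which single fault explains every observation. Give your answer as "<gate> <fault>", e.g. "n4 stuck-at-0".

Fault-free values for test 1 (x1=0, x2=0, x3=1): n1=0, n2=1, n3=0, n4=0, n5=0, giving Y=0. Observed 1.
Test 1: faults giving observed 1 are {n1 stuck-at-1, n2 stuck-at-0, n3 stuck-at-1, n4 stuck-at-1, n5 stuck-at-1}.
Test 2 (x1=0, x2=0, x3=0): fault-free n1=0, n2=1, n3=0, n4=0, n5=0 → 0; observed 0. Eliminates n2 stuck-at-0, n3 stuck-at-1, n4 stuck-at-1, n5 stuck-at-1.
Only n1 stuck-at-1 is consistent with every test.

n1 stuck-at-1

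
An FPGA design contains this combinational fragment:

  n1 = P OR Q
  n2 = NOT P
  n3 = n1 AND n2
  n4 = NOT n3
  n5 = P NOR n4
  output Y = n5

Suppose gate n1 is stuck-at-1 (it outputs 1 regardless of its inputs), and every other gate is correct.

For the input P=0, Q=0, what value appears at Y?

1

Propagate with n1 forced: n1=1 [stuck-at-1], n2=1, n3=1, n4=0, n5=1.
So Y = 1. (Without the fault it would be 0.)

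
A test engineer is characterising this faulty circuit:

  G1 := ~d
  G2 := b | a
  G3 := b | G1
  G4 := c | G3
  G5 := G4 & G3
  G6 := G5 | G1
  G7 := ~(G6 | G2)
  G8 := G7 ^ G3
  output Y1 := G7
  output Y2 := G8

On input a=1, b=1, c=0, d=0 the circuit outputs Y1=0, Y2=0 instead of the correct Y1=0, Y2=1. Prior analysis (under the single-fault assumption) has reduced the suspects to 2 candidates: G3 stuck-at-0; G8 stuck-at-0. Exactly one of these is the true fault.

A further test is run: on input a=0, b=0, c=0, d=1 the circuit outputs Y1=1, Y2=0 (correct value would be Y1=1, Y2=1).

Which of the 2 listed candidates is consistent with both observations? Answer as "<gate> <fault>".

Evaluate each candidate on input a=0, b=0, c=0, d=1:
  G3 stuck-at-0: G1=0, G2=0, G3=0 [stuck-at-0], G4=0, G5=0, G6=0, G7=1, G8=1 → Y1=1, Y2=1 — eliminated
  G8 stuck-at-0: G1=0, G2=0, G3=0, G4=0, G5=0, G6=0, G7=1, G8=0 [stuck-at-0] → Y1=1, Y2=0 — matches
Only G8 stuck-at-0 reproduces the observed Y1=1, Y2=0.

G8 stuck-at-0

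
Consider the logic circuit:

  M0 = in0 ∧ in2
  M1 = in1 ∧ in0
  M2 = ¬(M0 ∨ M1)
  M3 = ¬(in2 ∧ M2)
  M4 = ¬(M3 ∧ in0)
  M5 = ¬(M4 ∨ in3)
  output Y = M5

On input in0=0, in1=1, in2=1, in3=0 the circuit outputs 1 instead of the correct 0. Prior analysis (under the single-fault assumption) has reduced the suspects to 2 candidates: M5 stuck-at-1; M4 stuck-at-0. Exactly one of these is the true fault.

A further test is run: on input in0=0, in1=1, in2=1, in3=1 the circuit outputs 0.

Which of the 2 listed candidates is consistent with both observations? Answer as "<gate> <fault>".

M4 stuck-at-0

Evaluate each candidate on input in0=0, in1=1, in2=1, in3=1:
  M5 stuck-at-1: M0=0, M1=0, M2=1, M3=0, M4=1, M5=1 [stuck-at-1] → 1 — eliminated
  M4 stuck-at-0: M0=0, M1=0, M2=1, M3=0, M4=0 [stuck-at-0], M5=0 → 0 — matches
Only M4 stuck-at-0 reproduces the observed 0.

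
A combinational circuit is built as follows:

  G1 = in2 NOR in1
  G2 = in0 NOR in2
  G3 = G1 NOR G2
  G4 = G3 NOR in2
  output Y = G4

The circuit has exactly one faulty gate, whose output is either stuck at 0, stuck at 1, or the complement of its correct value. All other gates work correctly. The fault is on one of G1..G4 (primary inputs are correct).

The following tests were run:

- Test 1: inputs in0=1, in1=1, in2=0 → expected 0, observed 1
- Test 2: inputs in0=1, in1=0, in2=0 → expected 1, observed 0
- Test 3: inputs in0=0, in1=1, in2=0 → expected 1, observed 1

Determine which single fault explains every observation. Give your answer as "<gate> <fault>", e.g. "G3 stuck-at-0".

Fault-free values for test 1 (in0=1, in1=1, in2=0): G1=0, G2=0, G3=1, G4=0, giving Y=0. Observed 1.
Test 1: faults giving observed 1 are {G1 stuck-at-1, G1 inverted output, G2 stuck-at-1, G2 inverted output, G3 stuck-at-0, G3 inverted output, G4 stuck-at-1, G4 inverted output}.
Test 2 (in0=1, in1=0, in2=0): fault-free G1=1, G2=0, G3=0, G4=1 → 1; observed 0. Eliminates G1 stuck-at-1, G2 stuck-at-1, G2 inverted output, G3 stuck-at-0, G4 stuck-at-1.
Test 3 (in0=0, in1=1, in2=0): fault-free G1=0, G2=1, G3=0, G4=1 → 1; observed 1. Eliminates G3 inverted output, G4 inverted output.
Only G1 inverted output is consistent with every test.

G1 inverted output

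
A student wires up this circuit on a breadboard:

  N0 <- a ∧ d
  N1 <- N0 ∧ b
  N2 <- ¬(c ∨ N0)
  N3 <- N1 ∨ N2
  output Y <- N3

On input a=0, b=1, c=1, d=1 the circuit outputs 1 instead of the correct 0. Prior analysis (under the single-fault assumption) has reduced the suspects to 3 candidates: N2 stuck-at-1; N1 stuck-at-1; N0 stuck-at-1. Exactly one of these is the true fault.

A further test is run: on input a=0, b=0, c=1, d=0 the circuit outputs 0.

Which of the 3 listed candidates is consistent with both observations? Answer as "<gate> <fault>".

Evaluate each candidate on input a=0, b=0, c=1, d=0:
  N2 stuck-at-1: N0=0, N1=0, N2=1 [stuck-at-1], N3=1 → 1 — eliminated
  N1 stuck-at-1: N0=0, N1=1 [stuck-at-1], N2=0, N3=1 → 1 — eliminated
  N0 stuck-at-1: N0=1 [stuck-at-1], N1=0, N2=0, N3=0 → 0 — matches
Only N0 stuck-at-1 reproduces the observed 0.

N0 stuck-at-1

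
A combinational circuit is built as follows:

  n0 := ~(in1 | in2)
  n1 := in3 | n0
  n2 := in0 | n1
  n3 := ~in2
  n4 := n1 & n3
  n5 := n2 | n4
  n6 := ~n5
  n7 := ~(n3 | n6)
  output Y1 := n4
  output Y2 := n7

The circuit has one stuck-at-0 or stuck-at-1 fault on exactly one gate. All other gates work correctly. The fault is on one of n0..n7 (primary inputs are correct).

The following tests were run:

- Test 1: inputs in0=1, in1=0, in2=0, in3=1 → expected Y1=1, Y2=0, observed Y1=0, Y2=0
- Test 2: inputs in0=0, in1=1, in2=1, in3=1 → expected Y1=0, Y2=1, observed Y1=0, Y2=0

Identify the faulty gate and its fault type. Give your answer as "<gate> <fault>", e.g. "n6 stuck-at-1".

n1 stuck-at-0

Fault-free values for test 1 (in0=1, in1=0, in2=0, in3=1): n0=1, n1=1, n2=1, n3=1, n4=1, n5=1, n6=0, n7=0, giving Y1=1, Y2=0. Observed Y1=0, Y2=0.
Test 1: faults giving observed Y1=0, Y2=0 are {n1 stuck-at-0, n4 stuck-at-0}.
Test 2 (in0=0, in1=1, in2=1, in3=1): fault-free n0=0, n1=1, n2=1, n3=0, n4=0, n5=1, n6=0, n7=1 → Y1=0, Y2=1; observed Y1=0, Y2=0. Eliminates n4 stuck-at-0.
Only n1 stuck-at-0 is consistent with every test.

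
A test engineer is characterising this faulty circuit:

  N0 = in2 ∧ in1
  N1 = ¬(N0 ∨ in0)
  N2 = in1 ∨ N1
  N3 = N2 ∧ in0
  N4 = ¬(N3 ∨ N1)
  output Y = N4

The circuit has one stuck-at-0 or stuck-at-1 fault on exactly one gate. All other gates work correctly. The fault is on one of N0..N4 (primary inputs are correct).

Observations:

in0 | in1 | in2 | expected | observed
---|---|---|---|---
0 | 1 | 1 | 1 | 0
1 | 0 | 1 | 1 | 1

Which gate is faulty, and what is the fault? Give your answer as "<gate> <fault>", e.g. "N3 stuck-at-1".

Fault-free values for test 1 (in0=0, in1=1, in2=1): N0=1, N1=0, N2=1, N3=0, N4=1, giving Y=1. Observed 0.
Test 1: faults giving observed 0 are {N0 stuck-at-0, N1 stuck-at-1, N3 stuck-at-1, N4 stuck-at-0}.
Test 2 (in0=1, in1=0, in2=1): fault-free N0=0, N1=0, N2=0, N3=0, N4=1 → 1; observed 1. Eliminates N1 stuck-at-1, N3 stuck-at-1, N4 stuck-at-0.
Only N0 stuck-at-0 is consistent with every test.

N0 stuck-at-0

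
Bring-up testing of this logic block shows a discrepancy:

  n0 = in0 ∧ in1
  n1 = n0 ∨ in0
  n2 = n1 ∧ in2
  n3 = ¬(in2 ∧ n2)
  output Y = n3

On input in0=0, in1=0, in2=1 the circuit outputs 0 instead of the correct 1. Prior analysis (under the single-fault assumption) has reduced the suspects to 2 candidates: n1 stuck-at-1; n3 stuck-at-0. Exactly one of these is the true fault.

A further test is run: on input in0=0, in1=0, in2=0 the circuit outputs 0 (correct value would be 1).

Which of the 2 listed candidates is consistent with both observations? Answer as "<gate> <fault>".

Evaluate each candidate on input in0=0, in1=0, in2=0:
  n1 stuck-at-1: n0=0, n1=1 [stuck-at-1], n2=0, n3=1 → 1 — eliminated
  n3 stuck-at-0: n0=0, n1=0, n2=0, n3=0 [stuck-at-0] → 0 — matches
Only n3 stuck-at-0 reproduces the observed 0.

n3 stuck-at-0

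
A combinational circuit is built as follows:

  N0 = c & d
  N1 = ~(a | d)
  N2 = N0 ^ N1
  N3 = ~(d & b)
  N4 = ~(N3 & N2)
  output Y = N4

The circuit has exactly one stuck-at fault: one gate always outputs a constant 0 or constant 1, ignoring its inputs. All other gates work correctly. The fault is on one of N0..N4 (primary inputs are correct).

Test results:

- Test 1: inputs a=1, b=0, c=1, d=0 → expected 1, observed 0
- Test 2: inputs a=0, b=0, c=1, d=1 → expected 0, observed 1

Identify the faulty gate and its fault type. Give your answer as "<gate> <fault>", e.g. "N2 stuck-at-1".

N1 stuck-at-1

Fault-free values for test 1 (a=1, b=0, c=1, d=0): N0=0, N1=0, N2=0, N3=1, N4=1, giving Y=1. Observed 0.
Test 1: faults giving observed 0 are {N0 stuck-at-1, N1 stuck-at-1, N2 stuck-at-1, N4 stuck-at-0}.
Test 2 (a=0, b=0, c=1, d=1): fault-free N0=1, N1=0, N2=1, N3=1, N4=0 → 0; observed 1. Eliminates N0 stuck-at-1, N2 stuck-at-1, N4 stuck-at-0.
Only N1 stuck-at-1 is consistent with every test.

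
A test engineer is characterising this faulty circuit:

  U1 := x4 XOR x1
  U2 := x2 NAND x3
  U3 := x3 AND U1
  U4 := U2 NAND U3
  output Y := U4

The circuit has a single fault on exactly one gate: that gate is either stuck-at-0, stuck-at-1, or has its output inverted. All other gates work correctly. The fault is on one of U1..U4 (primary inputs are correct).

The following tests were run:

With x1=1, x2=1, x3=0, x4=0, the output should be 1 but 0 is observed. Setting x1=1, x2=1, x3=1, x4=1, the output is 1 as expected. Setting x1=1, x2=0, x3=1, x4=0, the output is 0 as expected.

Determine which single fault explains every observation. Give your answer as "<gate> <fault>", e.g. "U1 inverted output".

U3 stuck-at-1

Fault-free values for test 1 (x1=1, x2=1, x3=0, x4=0): U1=1, U2=1, U3=0, U4=1, giving Y=1. Observed 0.
Test 1: faults giving observed 0 are {U3 stuck-at-1, U3 inverted output, U4 stuck-at-0, U4 inverted output}.
Test 2 (x1=1, x2=1, x3=1, x4=1): fault-free U1=0, U2=0, U3=0, U4=1 → 1; observed 1. Eliminates U4 stuck-at-0, U4 inverted output.
Test 3 (x1=1, x2=0, x3=1, x4=0): fault-free U1=1, U2=1, U3=1, U4=0 → 0; observed 0. Eliminates U3 inverted output.
Only U3 stuck-at-1 is consistent with every test.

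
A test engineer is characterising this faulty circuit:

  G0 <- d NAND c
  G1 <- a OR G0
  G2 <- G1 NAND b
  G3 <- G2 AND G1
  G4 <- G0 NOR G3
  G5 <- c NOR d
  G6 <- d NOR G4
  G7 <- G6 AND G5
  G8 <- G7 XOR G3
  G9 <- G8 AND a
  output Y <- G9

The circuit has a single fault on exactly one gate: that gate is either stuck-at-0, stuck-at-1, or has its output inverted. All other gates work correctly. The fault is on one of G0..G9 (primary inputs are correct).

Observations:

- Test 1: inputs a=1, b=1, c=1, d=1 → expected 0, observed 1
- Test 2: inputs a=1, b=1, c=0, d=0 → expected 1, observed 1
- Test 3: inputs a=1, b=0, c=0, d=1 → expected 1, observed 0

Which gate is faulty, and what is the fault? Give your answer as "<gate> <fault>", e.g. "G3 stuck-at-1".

Fault-free values for test 1 (a=1, b=1, c=1, d=1): G0=0, G1=1, G2=0, G3=0, G4=1, G5=0, G6=0, G7=0, G8=0, G9=0, giving Y=0. Observed 1.
Test 1: faults giving observed 1 are {G2 stuck-at-1, G2 inverted output, G3 stuck-at-1, G3 inverted output, G7 stuck-at-1, G7 inverted output, G8 stuck-at-1, G8 inverted output, G9 stuck-at-1, G9 inverted output}.
Test 2 (a=1, b=1, c=0, d=0): fault-free G0=1, G1=1, G2=0, G3=0, G4=0, G5=1, G6=1, G7=1, G8=1, G9=1 → 1; observed 1. Eliminates G2 stuck-at-1, G2 inverted output, G3 stuck-at-1, G3 inverted output, G7 inverted output, G8 inverted output, G9 inverted output.
Test 3 (a=1, b=0, c=0, d=1): fault-free G0=1, G1=1, G2=1, G3=1, G4=0, G5=0, G6=0, G7=0, G8=1, G9=1 → 1; observed 0. Eliminates G8 stuck-at-1, G9 stuck-at-1.
Only G7 stuck-at-1 is consistent with every test.

G7 stuck-at-1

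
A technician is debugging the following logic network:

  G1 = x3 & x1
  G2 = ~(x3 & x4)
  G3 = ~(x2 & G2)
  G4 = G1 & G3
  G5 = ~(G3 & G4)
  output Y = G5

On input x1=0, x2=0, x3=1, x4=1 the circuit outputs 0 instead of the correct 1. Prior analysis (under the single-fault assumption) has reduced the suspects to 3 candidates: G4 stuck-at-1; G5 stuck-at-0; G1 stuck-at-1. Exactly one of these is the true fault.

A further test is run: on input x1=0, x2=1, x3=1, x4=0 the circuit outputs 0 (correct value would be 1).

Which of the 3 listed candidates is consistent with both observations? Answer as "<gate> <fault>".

G5 stuck-at-0

Evaluate each candidate on input x1=0, x2=1, x3=1, x4=0:
  G4 stuck-at-1: G1=0, G2=1, G3=0, G4=1 [stuck-at-1], G5=1 → 1 — eliminated
  G5 stuck-at-0: G1=0, G2=1, G3=0, G4=0, G5=0 [stuck-at-0] → 0 — matches
  G1 stuck-at-1: G1=1 [stuck-at-1], G2=1, G3=0, G4=0, G5=1 → 1 — eliminated
Only G5 stuck-at-0 reproduces the observed 0.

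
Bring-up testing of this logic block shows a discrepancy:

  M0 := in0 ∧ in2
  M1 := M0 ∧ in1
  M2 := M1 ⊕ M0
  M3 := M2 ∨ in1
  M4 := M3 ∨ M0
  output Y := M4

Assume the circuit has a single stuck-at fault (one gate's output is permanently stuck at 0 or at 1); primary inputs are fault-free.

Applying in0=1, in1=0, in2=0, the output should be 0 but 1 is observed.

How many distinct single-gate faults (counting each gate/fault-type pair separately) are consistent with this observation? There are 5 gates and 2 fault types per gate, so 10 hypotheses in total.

Fault-free: M0=0, M1=0, M2=0, M3=0, M4=0 → 0. Observed 1.
  M0 stuck-at-0: output 0 ✗
  M0 stuck-at-1: output 1 ✓
  M1 stuck-at-0: output 0 ✗
  M1 stuck-at-1: output 1 ✓
  M2 stuck-at-0: output 0 ✗
  M2 stuck-at-1: output 1 ✓
  M3 stuck-at-0: output 0 ✗
  M3 stuck-at-1: output 1 ✓
  M4 stuck-at-0: output 0 ✗
  M4 stuck-at-1: output 1 ✓
Consistent faults: {M0 stuck-at-1, M1 stuck-at-1, M2 stuck-at-1, M3 stuck-at-1, M4 stuck-at-1} — 5 in all.

5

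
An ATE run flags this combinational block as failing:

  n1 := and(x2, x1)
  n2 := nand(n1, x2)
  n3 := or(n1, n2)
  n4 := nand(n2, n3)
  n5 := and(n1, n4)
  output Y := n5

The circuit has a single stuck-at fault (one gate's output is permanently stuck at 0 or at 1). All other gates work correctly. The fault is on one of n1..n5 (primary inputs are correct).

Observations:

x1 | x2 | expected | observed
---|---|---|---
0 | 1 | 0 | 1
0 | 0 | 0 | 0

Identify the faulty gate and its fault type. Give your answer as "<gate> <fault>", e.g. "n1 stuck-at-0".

n1 stuck-at-1

Fault-free values for test 1 (x1=0, x2=1): n1=0, n2=1, n3=1, n4=0, n5=0, giving Y=0. Observed 1.
Test 1: faults giving observed 1 are {n1 stuck-at-1, n5 stuck-at-1}.
Test 2 (x1=0, x2=0): fault-free n1=0, n2=1, n3=1, n4=0, n5=0 → 0; observed 0. Eliminates n5 stuck-at-1.
Only n1 stuck-at-1 is consistent with every test.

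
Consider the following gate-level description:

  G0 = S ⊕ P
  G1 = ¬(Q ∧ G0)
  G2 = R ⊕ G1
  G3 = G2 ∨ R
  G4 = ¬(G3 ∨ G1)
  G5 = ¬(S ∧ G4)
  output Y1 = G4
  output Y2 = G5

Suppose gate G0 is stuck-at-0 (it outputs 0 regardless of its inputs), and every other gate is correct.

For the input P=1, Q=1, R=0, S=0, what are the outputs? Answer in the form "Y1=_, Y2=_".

Y1=0, Y2=1

Propagate with G0 forced: G0=0 [stuck-at-0], G1=1, G2=1, G3=1, G4=0, G5=1.
So the outputs are Y1=0, Y2=1. (Without the fault they would be Y1=1, Y2=1.)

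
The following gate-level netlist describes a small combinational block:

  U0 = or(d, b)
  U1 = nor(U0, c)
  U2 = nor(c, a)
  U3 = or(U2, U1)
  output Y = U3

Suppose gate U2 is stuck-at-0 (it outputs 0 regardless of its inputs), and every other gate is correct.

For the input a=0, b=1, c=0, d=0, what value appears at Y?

0

Propagate with U2 forced: U0=1, U1=0, U2=0 [stuck-at-0], U3=0.
So Y = 0. (Without the fault it would be 1.)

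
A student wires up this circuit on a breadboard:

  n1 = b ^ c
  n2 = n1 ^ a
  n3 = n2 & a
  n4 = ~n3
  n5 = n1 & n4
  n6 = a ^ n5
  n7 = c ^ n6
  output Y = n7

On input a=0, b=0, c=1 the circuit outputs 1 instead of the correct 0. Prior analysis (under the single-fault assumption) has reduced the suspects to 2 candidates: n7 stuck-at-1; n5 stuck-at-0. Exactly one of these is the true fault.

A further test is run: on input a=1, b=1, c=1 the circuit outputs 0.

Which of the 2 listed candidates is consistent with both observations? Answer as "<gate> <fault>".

Evaluate each candidate on input a=1, b=1, c=1:
  n7 stuck-at-1: n1=0, n2=1, n3=1, n4=0, n5=0, n6=1, n7=1 [stuck-at-1] → 1 — eliminated
  n5 stuck-at-0: n1=0, n2=1, n3=1, n4=0, n5=0 [stuck-at-0], n6=1, n7=0 → 0 — matches
Only n5 stuck-at-0 reproduces the observed 0.

n5 stuck-at-0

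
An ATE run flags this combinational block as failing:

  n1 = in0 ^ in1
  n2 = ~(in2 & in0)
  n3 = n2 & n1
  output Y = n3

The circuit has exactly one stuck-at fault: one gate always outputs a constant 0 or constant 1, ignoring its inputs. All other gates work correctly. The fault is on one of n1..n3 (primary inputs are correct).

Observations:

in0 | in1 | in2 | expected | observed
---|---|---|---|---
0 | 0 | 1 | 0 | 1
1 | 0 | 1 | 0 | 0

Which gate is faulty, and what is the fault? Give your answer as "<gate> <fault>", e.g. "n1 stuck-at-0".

n1 stuck-at-1

Fault-free values for test 1 (in0=0, in1=0, in2=1): n1=0, n2=1, n3=0, giving Y=0. Observed 1.
Test 1: faults giving observed 1 are {n1 stuck-at-1, n3 stuck-at-1}.
Test 2 (in0=1, in1=0, in2=1): fault-free n1=1, n2=0, n3=0 → 0; observed 0. Eliminates n3 stuck-at-1.
Only n1 stuck-at-1 is consistent with every test.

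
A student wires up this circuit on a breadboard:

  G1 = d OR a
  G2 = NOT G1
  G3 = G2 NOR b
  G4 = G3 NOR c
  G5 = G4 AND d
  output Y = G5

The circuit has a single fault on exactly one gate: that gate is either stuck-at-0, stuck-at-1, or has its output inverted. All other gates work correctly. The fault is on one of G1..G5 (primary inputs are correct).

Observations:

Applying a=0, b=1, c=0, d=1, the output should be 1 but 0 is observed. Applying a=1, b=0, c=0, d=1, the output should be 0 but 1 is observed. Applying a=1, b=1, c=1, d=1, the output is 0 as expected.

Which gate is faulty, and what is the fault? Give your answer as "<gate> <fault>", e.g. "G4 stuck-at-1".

G3 inverted output

Fault-free values for test 1 (a=0, b=1, c=0, d=1): G1=1, G2=0, G3=0, G4=1, G5=1, giving Y=1. Observed 0.
Test 1: faults giving observed 0 are {G3 stuck-at-1, G3 inverted output, G4 stuck-at-0, G4 inverted output, G5 stuck-at-0, G5 inverted output}.
Test 2 (a=1, b=0, c=0, d=1): fault-free G1=1, G2=0, G3=1, G4=0, G5=0 → 0; observed 1. Eliminates G3 stuck-at-1, G4 stuck-at-0, G5 stuck-at-0.
Test 3 (a=1, b=1, c=1, d=1): fault-free G1=1, G2=0, G3=0, G4=0, G5=0 → 0; observed 0. Eliminates G4 inverted output, G5 inverted output.
Only G3 inverted output is consistent with every test.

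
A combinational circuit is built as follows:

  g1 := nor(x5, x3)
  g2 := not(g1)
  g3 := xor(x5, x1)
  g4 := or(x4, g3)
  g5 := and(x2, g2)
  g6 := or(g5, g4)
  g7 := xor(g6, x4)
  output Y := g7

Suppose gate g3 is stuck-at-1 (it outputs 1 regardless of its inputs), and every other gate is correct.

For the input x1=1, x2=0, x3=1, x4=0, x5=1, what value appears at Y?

Propagate with g3 forced: g1=0, g2=1, g3=1 [stuck-at-1], g4=1, g5=0, g6=1, g7=1.
So Y = 1. (Without the fault it would be 0.)

1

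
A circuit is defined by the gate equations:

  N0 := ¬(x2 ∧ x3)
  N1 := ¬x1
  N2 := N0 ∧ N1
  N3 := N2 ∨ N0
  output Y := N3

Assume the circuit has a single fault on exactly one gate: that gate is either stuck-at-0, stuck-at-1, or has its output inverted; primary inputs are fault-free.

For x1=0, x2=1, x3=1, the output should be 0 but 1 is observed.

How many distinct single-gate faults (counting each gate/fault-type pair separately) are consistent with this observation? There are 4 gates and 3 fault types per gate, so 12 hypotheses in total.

Fault-free: N0=0, N1=1, N2=0, N3=0 → 0. Observed 1.
  N0 stuck-at-0: output 0 ✗
  N0 stuck-at-1: output 1 ✓
  N0 inverted output: output 1 ✓
  N1 stuck-at-0: output 0 ✗
  N1 stuck-at-1: output 0 ✗
  N1 inverted output: output 0 ✗
  N2 stuck-at-0: output 0 ✗
  N2 stuck-at-1: output 1 ✓
  N2 inverted output: output 1 ✓
  N3 stuck-at-0: output 0 ✗
  N3 stuck-at-1: output 1 ✓
  N3 inverted output: output 1 ✓
Consistent faults: {N0 stuck-at-1, N0 inverted output, N2 stuck-at-1, N2 inverted output, N3 stuck-at-1, N3 inverted output} — 6 in all.

6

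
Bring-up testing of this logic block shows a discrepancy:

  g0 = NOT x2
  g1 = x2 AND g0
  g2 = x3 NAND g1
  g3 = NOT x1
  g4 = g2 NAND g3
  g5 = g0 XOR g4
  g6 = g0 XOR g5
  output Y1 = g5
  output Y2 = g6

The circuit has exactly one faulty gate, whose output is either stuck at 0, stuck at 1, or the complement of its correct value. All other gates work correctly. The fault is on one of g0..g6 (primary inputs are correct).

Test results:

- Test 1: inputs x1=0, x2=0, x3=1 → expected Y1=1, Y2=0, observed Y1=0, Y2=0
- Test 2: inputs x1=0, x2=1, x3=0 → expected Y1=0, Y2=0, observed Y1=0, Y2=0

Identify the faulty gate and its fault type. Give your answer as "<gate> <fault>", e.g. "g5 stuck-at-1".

g0 stuck-at-0

Fault-free values for test 1 (x1=0, x2=0, x3=1): g0=1, g1=0, g2=1, g3=1, g4=0, g5=1, g6=0, giving Y1=1, Y2=0. Observed Y1=0, Y2=0.
Test 1: faults giving observed Y1=0, Y2=0 are {g0 stuck-at-0, g0 inverted output}.
Test 2 (x1=0, x2=1, x3=0): fault-free g0=0, g1=0, g2=1, g3=1, g4=0, g5=0, g6=0 → Y1=0, Y2=0; observed Y1=0, Y2=0. Eliminates g0 inverted output.
Only g0 stuck-at-0 is consistent with every test.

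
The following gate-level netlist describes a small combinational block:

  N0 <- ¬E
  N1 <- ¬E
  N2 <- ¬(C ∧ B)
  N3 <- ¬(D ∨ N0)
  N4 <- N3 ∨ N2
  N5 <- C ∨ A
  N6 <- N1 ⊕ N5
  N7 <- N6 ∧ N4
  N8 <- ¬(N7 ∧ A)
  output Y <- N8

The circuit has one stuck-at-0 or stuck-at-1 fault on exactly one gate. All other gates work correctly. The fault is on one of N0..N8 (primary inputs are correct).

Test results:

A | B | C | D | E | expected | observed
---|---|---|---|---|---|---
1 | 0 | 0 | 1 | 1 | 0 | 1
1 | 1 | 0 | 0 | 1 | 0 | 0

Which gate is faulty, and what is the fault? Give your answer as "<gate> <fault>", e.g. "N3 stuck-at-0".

Fault-free values for test 1 (A=1, B=0, C=0, D=1, E=1): N0=0, N1=0, N2=1, N3=0, N4=1, N5=1, N6=1, N7=1, N8=0, giving Y=0. Observed 1.
Test 1: faults giving observed 1 are {N1 stuck-at-1, N2 stuck-at-0, N4 stuck-at-0, N5 stuck-at-0, N6 stuck-at-0, N7 stuck-at-0, N8 stuck-at-1}.
Test 2 (A=1, B=1, C=0, D=0, E=1): fault-free N0=0, N1=0, N2=1, N3=1, N4=1, N5=1, N6=1, N7=1, N8=0 → 0; observed 0. Eliminates N1 stuck-at-1, N4 stuck-at-0, N5 stuck-at-0, N6 stuck-at-0, N7 stuck-at-0, N8 stuck-at-1.
Only N2 stuck-at-0 is consistent with every test.

N2 stuck-at-0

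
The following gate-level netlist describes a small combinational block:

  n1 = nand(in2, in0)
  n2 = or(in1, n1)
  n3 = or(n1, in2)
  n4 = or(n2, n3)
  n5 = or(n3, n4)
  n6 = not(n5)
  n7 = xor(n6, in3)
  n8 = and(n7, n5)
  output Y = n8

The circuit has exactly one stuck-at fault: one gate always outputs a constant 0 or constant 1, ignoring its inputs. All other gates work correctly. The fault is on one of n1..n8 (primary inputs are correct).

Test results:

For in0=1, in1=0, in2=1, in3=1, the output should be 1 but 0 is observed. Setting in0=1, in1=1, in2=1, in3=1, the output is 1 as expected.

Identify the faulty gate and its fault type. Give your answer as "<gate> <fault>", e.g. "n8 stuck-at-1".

Fault-free values for test 1 (in0=1, in1=0, in2=1, in3=1): n1=0, n2=0, n3=1, n4=1, n5=1, n6=0, n7=1, n8=1, giving Y=1. Observed 0.
Test 1: faults giving observed 0 are {n3 stuck-at-0, n5 stuck-at-0, n6 stuck-at-1, n7 stuck-at-0, n8 stuck-at-0}.
Test 2 (in0=1, in1=1, in2=1, in3=1): fault-free n1=0, n2=1, n3=1, n4=1, n5=1, n6=0, n7=1, n8=1 → 1; observed 1. Eliminates n5 stuck-at-0, n6 stuck-at-1, n7 stuck-at-0, n8 stuck-at-0.
Only n3 stuck-at-0 is consistent with every test.

n3 stuck-at-0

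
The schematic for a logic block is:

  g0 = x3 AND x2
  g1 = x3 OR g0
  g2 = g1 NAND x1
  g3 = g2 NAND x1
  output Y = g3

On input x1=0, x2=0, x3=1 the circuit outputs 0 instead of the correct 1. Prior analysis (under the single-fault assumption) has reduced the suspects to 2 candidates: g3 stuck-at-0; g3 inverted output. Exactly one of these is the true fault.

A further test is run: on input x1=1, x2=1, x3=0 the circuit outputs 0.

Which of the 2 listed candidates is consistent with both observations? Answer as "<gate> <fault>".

g3 stuck-at-0

Evaluate each candidate on input x1=1, x2=1, x3=0:
  g3 stuck-at-0: g0=0, g1=0, g2=1, g3=0 [stuck-at-0] → 0 — matches
  g3 inverted output: g0=0, g1=0, g2=1, g3=1 [inverted output] → 1 — eliminated
Only g3 stuck-at-0 reproduces the observed 0.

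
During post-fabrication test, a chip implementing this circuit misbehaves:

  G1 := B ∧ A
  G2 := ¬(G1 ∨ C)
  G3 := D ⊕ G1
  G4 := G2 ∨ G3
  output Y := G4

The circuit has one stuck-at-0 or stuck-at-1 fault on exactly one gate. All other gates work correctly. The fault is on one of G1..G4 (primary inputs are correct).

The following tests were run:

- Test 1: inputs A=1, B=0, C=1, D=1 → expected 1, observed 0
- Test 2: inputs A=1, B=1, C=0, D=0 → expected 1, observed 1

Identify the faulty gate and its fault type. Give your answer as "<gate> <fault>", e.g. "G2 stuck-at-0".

G1 stuck-at-1

Fault-free values for test 1 (A=1, B=0, C=1, D=1): G1=0, G2=0, G3=1, G4=1, giving Y=1. Observed 0.
Test 1: faults giving observed 0 are {G1 stuck-at-1, G3 stuck-at-0, G4 stuck-at-0}.
Test 2 (A=1, B=1, C=0, D=0): fault-free G1=1, G2=0, G3=1, G4=1 → 1; observed 1. Eliminates G3 stuck-at-0, G4 stuck-at-0.
Only G1 stuck-at-1 is consistent with every test.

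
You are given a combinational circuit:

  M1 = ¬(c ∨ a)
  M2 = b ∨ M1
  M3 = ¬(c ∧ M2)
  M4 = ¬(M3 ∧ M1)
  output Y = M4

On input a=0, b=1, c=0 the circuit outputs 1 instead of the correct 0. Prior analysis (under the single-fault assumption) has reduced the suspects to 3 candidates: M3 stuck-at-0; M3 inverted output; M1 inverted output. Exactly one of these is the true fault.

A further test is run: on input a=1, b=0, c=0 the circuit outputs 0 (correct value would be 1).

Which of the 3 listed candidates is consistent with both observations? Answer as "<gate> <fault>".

Evaluate each candidate on input a=1, b=0, c=0:
  M3 stuck-at-0: M1=0, M2=0, M3=0 [stuck-at-0], M4=1 → 1 — eliminated
  M3 inverted output: M1=0, M2=0, M3=0 [inverted output], M4=1 → 1 — eliminated
  M1 inverted output: M1=1 [inverted output], M2=1, M3=1, M4=0 → 0 — matches
Only M1 inverted output reproduces the observed 0.

M1 inverted output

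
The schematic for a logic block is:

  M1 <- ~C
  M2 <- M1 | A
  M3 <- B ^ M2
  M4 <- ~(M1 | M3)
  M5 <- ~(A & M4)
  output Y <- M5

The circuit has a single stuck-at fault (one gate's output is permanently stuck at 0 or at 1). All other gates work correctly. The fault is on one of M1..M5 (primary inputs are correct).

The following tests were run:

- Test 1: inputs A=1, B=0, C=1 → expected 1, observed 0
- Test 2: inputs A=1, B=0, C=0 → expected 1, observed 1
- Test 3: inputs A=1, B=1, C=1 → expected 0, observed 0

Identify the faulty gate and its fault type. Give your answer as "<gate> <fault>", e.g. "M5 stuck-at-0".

M3 stuck-at-0

Fault-free values for test 1 (A=1, B=0, C=1): M1=0, M2=1, M3=1, M4=0, M5=1, giving Y=1. Observed 0.
Test 1: faults giving observed 0 are {M2 stuck-at-0, M3 stuck-at-0, M4 stuck-at-1, M5 stuck-at-0}.
Test 2 (A=1, B=0, C=0): fault-free M1=1, M2=1, M3=1, M4=0, M5=1 → 1; observed 1. Eliminates M4 stuck-at-1, M5 stuck-at-0.
Test 3 (A=1, B=1, C=1): fault-free M1=0, M2=1, M3=0, M4=1, M5=0 → 0; observed 0. Eliminates M2 stuck-at-0.
Only M3 stuck-at-0 is consistent with every test.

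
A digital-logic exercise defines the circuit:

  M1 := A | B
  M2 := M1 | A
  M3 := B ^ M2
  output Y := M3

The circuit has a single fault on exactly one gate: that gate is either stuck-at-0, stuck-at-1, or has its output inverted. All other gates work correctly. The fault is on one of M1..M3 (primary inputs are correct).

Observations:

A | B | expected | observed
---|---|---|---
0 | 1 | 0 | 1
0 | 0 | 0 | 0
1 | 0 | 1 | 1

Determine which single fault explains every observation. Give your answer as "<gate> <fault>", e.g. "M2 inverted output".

M1 stuck-at-0

Fault-free values for test 1 (A=0, B=1): M1=1, M2=1, M3=0, giving Y=0. Observed 1.
Test 1: faults giving observed 1 are {M1 stuck-at-0, M1 inverted output, M2 stuck-at-0, M2 inverted output, M3 stuck-at-1, M3 inverted output}.
Test 2 (A=0, B=0): fault-free M1=0, M2=0, M3=0 → 0; observed 0. Eliminates M1 inverted output, M2 inverted output, M3 stuck-at-1, M3 inverted output.
Test 3 (A=1, B=0): fault-free M1=1, M2=1, M3=1 → 1; observed 1. Eliminates M2 stuck-at-0.
Only M1 stuck-at-0 is consistent with every test.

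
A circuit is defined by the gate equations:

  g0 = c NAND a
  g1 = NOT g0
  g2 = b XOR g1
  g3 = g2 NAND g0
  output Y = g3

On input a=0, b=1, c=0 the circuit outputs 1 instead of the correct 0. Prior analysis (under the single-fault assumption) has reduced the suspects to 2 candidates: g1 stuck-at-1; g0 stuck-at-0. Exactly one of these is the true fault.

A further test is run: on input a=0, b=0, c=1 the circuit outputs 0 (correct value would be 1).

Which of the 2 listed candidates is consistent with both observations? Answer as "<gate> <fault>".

g1 stuck-at-1

Evaluate each candidate on input a=0, b=0, c=1:
  g1 stuck-at-1: g0=1, g1=1 [stuck-at-1], g2=1, g3=0 → 0 — matches
  g0 stuck-at-0: g0=0 [stuck-at-0], g1=1, g2=1, g3=1 → 1 — eliminated
Only g1 stuck-at-1 reproduces the observed 0.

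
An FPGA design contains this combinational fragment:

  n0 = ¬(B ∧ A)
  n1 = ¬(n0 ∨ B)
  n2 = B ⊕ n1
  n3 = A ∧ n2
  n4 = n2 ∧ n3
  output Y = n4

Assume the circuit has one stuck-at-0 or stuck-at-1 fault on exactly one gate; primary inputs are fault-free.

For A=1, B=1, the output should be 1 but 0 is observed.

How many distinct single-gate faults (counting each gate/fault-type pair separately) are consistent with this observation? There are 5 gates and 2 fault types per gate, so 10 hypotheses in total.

4

Fault-free: n0=0, n1=0, n2=1, n3=1, n4=1 → 1. Observed 0.
  n0 stuck-at-0: output 1 ✗
  n0 stuck-at-1: output 1 ✗
  n1 stuck-at-0: output 1 ✗
  n1 stuck-at-1: output 0 ✓
  n2 stuck-at-0: output 0 ✓
  n2 stuck-at-1: output 1 ✗
  n3 stuck-at-0: output 0 ✓
  n3 stuck-at-1: output 1 ✗
  n4 stuck-at-0: output 0 ✓
  n4 stuck-at-1: output 1 ✗
Consistent faults: {n1 stuck-at-1, n2 stuck-at-0, n3 stuck-at-0, n4 stuck-at-0} — 4 in all.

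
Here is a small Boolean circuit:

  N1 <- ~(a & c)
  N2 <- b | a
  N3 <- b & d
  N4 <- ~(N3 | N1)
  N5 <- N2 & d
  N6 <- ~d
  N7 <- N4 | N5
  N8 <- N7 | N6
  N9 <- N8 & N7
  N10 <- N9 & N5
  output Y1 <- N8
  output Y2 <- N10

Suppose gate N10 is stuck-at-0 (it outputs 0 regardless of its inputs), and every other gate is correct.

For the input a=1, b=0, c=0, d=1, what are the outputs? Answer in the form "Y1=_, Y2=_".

Propagate with N10 forced: N1=1, N2=1, N3=0, N4=0, N5=1, N6=0, N7=1, N8=1, N9=1, N10=0 [stuck-at-0].
So the outputs are Y1=1, Y2=0. (Without the fault they would be Y1=1, Y2=1.)

Y1=1, Y2=0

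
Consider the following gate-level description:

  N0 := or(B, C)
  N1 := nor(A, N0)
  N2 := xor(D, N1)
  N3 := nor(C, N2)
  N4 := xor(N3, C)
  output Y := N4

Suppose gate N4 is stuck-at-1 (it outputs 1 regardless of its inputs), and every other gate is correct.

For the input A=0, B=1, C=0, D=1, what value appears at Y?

Propagate with N4 forced: N0=1, N1=0, N2=1, N3=0, N4=1 [stuck-at-1].
So Y = 1. (Without the fault it would be 0.)

1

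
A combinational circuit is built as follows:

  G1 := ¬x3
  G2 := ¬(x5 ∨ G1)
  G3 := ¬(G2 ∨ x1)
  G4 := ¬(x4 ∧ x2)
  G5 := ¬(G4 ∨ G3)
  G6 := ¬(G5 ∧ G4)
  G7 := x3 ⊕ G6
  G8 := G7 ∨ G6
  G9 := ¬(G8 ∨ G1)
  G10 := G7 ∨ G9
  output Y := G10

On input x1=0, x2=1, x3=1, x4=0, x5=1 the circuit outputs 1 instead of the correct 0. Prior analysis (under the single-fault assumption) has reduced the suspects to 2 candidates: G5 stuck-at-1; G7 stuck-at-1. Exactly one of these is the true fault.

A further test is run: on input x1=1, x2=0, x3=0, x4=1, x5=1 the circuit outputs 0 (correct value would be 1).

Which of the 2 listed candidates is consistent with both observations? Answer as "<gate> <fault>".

G5 stuck-at-1

Evaluate each candidate on input x1=1, x2=0, x3=0, x4=1, x5=1:
  G5 stuck-at-1: G1=1, G2=0, G3=0, G4=1, G5=1 [stuck-at-1], G6=0, G7=0, G8=0, G9=0, G10=0 → 0 — matches
  G7 stuck-at-1: G1=1, G2=0, G3=0, G4=1, G5=0, G6=1, G7=1 [stuck-at-1], G8=1, G9=0, G10=1 → 1 — eliminated
Only G5 stuck-at-1 reproduces the observed 0.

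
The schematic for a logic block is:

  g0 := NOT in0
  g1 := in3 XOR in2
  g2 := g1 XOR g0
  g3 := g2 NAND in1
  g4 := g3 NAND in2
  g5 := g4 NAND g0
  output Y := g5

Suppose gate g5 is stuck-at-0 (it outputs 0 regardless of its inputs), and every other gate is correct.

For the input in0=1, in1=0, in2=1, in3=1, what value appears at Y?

Propagate with g5 forced: g0=0, g1=0, g2=0, g3=1, g4=0, g5=0 [stuck-at-0].
So Y = 0. (Without the fault it would be 1.)

0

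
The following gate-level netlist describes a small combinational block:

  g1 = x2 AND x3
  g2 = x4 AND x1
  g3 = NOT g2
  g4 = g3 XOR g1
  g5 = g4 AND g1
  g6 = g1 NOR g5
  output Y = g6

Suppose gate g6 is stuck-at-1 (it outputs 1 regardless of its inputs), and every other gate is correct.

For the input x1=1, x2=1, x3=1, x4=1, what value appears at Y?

Propagate with g6 forced: g1=1, g2=1, g3=0, g4=1, g5=1, g6=1 [stuck-at-1].
So Y = 1. (Without the fault it would be 0.)

1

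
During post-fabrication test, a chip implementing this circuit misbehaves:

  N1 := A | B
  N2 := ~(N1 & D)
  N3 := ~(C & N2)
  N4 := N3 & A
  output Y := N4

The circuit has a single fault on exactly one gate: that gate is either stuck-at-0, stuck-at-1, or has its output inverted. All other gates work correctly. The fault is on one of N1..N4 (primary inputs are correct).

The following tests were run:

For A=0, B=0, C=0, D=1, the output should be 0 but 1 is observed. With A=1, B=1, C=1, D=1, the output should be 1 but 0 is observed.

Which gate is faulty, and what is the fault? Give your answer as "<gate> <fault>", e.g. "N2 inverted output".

N4 inverted output

Fault-free values for test 1 (A=0, B=0, C=0, D=1): N1=0, N2=1, N3=1, N4=0, giving Y=0. Observed 1.
Test 1: faults giving observed 1 are {N4 stuck-at-1, N4 inverted output}.
Test 2 (A=1, B=1, C=1, D=1): fault-free N1=1, N2=0, N3=1, N4=1 → 1; observed 0. Eliminates N4 stuck-at-1.
Only N4 inverted output is consistent with every test.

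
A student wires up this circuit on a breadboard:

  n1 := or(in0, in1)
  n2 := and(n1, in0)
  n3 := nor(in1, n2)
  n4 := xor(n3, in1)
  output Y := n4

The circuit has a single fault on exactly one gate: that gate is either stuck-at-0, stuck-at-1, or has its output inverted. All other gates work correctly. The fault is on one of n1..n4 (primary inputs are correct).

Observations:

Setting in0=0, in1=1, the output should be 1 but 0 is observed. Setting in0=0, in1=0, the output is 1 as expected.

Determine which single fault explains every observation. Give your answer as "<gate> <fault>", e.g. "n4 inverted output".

n3 stuck-at-1

Fault-free values for test 1 (in0=0, in1=1): n1=1, n2=0, n3=0, n4=1, giving Y=1. Observed 0.
Test 1: faults giving observed 0 are {n3 stuck-at-1, n3 inverted output, n4 stuck-at-0, n4 inverted output}.
Test 2 (in0=0, in1=0): fault-free n1=0, n2=0, n3=1, n4=1 → 1; observed 1. Eliminates n3 inverted output, n4 stuck-at-0, n4 inverted output.
Only n3 stuck-at-1 is consistent with every test.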